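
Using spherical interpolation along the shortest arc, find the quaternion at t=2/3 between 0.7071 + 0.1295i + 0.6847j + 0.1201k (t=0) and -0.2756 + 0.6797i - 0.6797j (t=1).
0.4726 - 0.4459i + 0.7587j + 0.0461k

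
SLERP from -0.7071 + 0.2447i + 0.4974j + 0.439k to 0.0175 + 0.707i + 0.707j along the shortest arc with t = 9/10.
-0.0686 + 0.6891i + 0.7195j + 0.0527k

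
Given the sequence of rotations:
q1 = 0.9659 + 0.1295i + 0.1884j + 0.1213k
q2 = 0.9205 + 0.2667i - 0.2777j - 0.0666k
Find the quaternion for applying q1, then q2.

q2 · q1 = 0.915 + 0.3557i - 0.1358j + 0.1335k
0.915 + 0.3557i - 0.1358j + 0.1335k


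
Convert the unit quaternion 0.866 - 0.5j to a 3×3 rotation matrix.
[[0.5, 0, -0.866], [0, 1, 0], [0.866, 0, 0.5]]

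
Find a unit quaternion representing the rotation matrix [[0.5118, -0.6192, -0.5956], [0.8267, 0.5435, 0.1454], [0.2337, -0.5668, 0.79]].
0.8434 - 0.2111i - 0.2458j + 0.4286k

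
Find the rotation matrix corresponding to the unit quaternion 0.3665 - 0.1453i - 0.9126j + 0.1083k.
[[-0.6891, 0.1858, -0.7004], [0.3446, 0.9343, -0.0912], [0.6375, -0.3042, -0.7079]]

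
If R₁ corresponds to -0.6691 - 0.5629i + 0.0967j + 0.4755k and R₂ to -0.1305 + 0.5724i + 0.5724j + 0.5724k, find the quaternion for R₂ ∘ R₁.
0.082 - 0.0927i - 0.99j - 0.0675k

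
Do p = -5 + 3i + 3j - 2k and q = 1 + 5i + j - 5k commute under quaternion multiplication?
No: pq = -33 - 35i + 3j + 11k ≠ -33 - 9i - 7j + 35k = qp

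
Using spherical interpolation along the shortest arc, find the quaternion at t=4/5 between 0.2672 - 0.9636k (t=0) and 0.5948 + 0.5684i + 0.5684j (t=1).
0.62 + 0.5204i + 0.5204j - 0.2718k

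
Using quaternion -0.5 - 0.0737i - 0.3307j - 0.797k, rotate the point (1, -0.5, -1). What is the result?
(-0.563, 0.533, -1.284)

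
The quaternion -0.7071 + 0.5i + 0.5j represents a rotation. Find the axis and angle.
axis = (√2/2, √2/2, 0), θ = 3π/2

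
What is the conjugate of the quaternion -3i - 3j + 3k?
3i + 3j - 3k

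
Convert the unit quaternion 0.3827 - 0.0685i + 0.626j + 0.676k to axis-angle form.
axis = (-0.0741, 0.6776, 0.7317), θ = 3π/4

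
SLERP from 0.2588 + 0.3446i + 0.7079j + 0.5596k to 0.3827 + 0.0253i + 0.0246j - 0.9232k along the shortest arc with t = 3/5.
-0.1416 + 0.151i + 0.3294j + 0.9212k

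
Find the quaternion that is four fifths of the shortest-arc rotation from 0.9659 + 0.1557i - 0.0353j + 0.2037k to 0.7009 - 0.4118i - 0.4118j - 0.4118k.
0.825 - 0.3142i - 0.3592j - 0.3028k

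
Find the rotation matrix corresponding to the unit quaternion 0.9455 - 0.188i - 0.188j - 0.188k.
[[0.8586, 0.4262, -0.2848], [-0.2848, 0.8586, 0.4262], [0.4262, -0.2848, 0.8586]]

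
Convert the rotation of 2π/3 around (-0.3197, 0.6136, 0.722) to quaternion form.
0.5 - 0.2769i + 0.5314j + 0.6253k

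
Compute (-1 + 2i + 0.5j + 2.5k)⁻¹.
-0.087 - 0.1739i - 0.0435j - 0.2174k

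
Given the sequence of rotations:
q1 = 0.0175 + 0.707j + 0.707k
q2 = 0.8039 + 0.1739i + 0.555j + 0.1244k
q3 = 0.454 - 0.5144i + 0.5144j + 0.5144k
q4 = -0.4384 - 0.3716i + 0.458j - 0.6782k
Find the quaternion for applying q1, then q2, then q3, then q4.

q2 · q1 = -0.4663 + 0.3075i + 0.4551j + 0.6935k
q3 · q2 · q1 = -0.6444 + 0.5021i + 0.4817j - 0.3173k
q4 · q3 · q2 · q1 = 0.0333 + 0.2007i - 0.9647j + 0.1672k
0.0333 + 0.2007i - 0.9647j + 0.1672k


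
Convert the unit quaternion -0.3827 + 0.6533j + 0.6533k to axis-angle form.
axis = (0, √2/2, √2/2), θ = 5π/4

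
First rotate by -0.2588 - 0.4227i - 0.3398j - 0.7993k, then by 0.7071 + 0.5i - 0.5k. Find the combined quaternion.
-0.3713 - 0.5982i + 0.3707j - 0.6057k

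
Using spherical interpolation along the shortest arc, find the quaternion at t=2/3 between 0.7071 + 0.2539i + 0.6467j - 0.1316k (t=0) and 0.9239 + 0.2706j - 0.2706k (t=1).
0.878 + 0.0882i + 0.4099j - 0.2309k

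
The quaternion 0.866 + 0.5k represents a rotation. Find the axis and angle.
axis = (0, 0, 1), θ = π/3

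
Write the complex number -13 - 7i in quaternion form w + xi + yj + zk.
-13 - 7i + 0j + 0k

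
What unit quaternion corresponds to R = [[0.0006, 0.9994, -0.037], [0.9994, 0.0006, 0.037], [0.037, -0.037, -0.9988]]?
-0.0262 + 0.7069i + 0.7069j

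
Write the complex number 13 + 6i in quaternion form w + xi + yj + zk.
13 + 6i + 0j + 0k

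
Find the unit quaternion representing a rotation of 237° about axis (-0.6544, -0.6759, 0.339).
-0.4772 - 0.5751i - 0.594j + 0.2979k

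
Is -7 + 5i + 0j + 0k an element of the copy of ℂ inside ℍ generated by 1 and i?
Yes. The quaternion -7 + 5i has j- and k-coefficients y = z = 0, so it lies in the complex subalgebra spanned by 1 and i.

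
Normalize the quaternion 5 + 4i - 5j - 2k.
0.5976 + 0.4781i - 0.5976j - 0.239k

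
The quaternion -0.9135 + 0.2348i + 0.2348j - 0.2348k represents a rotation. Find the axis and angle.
axis = (√3/3, √3/3, -√3/3), θ = 312°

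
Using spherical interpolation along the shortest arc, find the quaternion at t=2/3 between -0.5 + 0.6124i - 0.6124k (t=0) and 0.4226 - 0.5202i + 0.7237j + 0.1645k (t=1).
-0.492 + 0.6045i - 0.5206j - 0.3486k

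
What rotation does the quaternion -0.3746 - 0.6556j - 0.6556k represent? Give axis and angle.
axis = (0, -√2/2, -√2/2), θ = 224°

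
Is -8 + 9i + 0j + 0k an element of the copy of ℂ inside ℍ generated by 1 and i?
Yes. The quaternion -8 + 9i has j- and k-coefficients y = z = 0, so it lies in the complex subalgebra spanned by 1 and i.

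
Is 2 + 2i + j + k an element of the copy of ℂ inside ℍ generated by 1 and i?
No. The quaternion 2 + 2i + j + k has j-coefficient y = 1 and k-coefficient z = 1, not both zero, so it does not lie in the complex subalgebra spanned by 1 and i.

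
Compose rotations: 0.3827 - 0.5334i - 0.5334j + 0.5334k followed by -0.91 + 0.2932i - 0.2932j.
-0.3483 + 0.4412i + 0.2168j - 0.7982k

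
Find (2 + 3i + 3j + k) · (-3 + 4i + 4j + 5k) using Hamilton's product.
-35 + 10i - 12j + 7k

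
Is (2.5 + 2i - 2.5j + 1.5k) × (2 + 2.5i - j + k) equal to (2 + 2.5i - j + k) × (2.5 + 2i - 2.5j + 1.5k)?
No: pq = -4 + 9.25i - 5.75j + 9.75k ≠ -4 + 11.25i - 9.25j + 1.25k = qp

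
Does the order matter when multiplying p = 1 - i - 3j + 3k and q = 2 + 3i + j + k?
Yes: pq = 5 - 5i + 5j + 15k ≠ 5 + 7i - 15j - k = qp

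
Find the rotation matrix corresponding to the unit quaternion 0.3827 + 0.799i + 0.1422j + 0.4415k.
[[0.5697, -0.1107, 0.8144], [0.5652, -0.6666, -0.486], [0.5967, 0.7371, -0.3172]]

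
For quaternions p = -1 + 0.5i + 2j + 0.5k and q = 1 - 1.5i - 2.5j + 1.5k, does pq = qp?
No: pq = 4 + 6.25i + 3j + 0.75k ≠ 4 - 2.25i + 6j - 2.75k = qp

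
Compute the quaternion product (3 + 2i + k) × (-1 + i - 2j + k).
-6 + 3i - 7j - 2k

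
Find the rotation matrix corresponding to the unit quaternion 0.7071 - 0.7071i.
[[1, 0, 0], [0, 0, 1], [0, -1, 0]]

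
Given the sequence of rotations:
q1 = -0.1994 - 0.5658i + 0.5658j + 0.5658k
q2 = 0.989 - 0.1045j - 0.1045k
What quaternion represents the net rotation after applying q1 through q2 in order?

q2 · q1 = -0.079 - 0.5596i + 0.6395j + 0.5213k
-0.079 - 0.5596i + 0.6395j + 0.5213k


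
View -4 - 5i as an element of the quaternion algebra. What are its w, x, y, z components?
-4 - 5i + 0j + 0k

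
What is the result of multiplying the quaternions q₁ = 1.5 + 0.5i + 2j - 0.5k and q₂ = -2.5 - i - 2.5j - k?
1.25 - 6i - 7.75j + 0.5k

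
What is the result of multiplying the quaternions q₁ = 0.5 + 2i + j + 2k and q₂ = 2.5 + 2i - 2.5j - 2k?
3.75 + 9i + 9.25j - 3k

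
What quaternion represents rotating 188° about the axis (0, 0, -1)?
-0.0698 - 0.9976k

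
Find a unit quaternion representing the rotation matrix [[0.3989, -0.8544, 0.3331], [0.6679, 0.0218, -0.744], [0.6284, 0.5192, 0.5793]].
0.7071 + 0.4466i - 0.1044j + 0.5382k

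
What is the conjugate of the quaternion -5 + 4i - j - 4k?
-5 - 4i + j + 4k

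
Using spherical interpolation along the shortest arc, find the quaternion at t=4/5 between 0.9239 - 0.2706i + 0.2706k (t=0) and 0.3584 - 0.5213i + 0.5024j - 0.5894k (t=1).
0.5591 - 0.5331i + 0.4457j - 0.4523k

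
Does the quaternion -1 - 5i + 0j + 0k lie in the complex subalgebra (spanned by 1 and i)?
Yes. The quaternion -1 - 5i has j- and k-coefficients y = z = 0, so it lies in the complex subalgebra spanned by 1 and i.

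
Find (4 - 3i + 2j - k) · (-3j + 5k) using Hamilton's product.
11 + 7i + 3j + 29k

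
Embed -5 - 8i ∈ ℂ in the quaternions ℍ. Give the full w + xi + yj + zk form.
-5 - 8i + 0j + 0k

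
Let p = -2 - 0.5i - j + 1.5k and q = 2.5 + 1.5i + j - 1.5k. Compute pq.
-1 - 4.25i - 3j + 7.75k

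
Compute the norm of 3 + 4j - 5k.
√50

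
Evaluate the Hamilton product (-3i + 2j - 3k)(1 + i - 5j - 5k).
-2 - 28i - 16j + 10k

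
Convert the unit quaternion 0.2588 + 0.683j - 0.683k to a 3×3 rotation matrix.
[[-0.866, 0.3535, 0.3535], [-0.3535, 0.067, -0.933], [-0.3535, -0.933, 0.067]]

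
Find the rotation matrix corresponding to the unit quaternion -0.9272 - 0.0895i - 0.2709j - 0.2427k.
[[0.7354, -0.4016, 0.5458], [0.4986, 0.8662, -0.0345], [-0.4589, 0.2975, 0.8372]]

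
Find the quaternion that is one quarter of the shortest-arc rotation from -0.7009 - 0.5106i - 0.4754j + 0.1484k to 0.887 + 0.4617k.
-0.8258 - 0.4126i - 0.3841j - 0.0151k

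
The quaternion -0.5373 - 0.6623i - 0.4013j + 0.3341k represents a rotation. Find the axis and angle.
axis = (-0.7853, -0.4758, 0.3961), θ = 245°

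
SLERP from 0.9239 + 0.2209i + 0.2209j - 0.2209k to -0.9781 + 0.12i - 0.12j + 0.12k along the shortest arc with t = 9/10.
0.9789 - 0.0859i + 0.1311j - 0.1311k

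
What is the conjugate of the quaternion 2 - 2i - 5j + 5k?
2 + 2i + 5j - 5k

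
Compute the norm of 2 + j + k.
√6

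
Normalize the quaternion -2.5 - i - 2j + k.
-0.7143 - 0.2857i - 0.5714j + 0.2857k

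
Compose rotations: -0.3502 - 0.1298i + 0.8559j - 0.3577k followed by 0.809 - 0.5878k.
-0.4936 + 0.3981i + 0.7687j - 0.0835k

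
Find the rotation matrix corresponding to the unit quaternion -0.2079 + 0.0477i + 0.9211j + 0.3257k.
[[-0.909, 0.2233, -0.3519], [-0.0476, 0.7833, 0.6198], [0.4141, 0.5802, -0.7014]]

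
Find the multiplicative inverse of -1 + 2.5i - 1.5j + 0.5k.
-0.1026 - 0.2564i + 0.1538j - 0.0513k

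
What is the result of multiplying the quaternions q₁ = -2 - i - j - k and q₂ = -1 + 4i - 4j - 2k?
-9i + 3j + 13k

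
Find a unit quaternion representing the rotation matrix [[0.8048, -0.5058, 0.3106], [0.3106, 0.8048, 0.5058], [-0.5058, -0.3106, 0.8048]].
0.9239 - 0.2209i + 0.2209j + 0.2209k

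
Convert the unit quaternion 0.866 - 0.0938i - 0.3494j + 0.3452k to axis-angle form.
axis = (-0.1876, -0.6987, 0.6903), θ = π/3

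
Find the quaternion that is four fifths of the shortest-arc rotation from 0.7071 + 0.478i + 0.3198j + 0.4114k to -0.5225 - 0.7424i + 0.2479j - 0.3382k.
0.5818 + 0.7133i - 0.1351j + 0.3666k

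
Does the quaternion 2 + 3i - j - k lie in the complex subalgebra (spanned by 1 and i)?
No. The quaternion 2 + 3i - j - k has j-coefficient y = -1 and k-coefficient z = -1, not both zero, so it does not lie in the complex subalgebra spanned by 1 and i.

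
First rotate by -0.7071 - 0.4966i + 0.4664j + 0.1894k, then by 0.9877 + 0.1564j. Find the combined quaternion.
-0.7713 - 0.4609i + 0.3501j + 0.2647k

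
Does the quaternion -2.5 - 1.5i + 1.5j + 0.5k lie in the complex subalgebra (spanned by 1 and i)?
No. The quaternion -2.5 - 1.5i + 1.5j + 0.5k has j-coefficient y = 1.5 and k-coefficient z = 0.5, not both zero, so it does not lie in the complex subalgebra spanned by 1 and i.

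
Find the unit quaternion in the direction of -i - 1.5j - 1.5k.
-0.4264i - 0.6396j - 0.6396k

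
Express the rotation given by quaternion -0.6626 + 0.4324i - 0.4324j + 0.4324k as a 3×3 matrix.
[[0.2521, 0.1991, 0.947], [-0.947, 0.2521, 0.1991], [-0.1991, -0.947, 0.2521]]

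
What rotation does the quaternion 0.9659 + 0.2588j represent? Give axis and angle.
axis = (0, 1, 0), θ = π/6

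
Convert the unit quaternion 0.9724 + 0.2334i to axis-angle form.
axis = (1, 0, 0), θ = 27°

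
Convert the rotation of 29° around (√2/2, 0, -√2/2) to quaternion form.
0.9681 + 0.177i - 0.177k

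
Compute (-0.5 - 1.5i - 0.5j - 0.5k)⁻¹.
-0.1667 + 0.5i + 0.1667j + 0.1667k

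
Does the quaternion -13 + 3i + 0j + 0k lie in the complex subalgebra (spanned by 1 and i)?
Yes. The quaternion -13 + 3i has j- and k-coefficients y = z = 0, so it lies in the complex subalgebra spanned by 1 and i.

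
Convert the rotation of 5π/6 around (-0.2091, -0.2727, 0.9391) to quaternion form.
0.2588 - 0.202i - 0.2634j + 0.9071k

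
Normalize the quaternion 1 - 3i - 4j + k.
0.1925 - 0.5774i - 0.7698j + 0.1925k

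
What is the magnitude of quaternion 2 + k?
√5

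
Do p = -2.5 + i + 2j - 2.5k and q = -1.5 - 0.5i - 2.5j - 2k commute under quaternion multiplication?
No: pq = 4.25 - 10.5i + 6.5j + 7.25k ≠ 4.25 + 10i + 10.25k = qp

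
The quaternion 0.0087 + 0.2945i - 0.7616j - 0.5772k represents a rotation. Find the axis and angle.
axis = (0.2945, -0.7616, -0.5772), θ = 179°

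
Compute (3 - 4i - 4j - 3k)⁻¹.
0.06 + 0.08i + 0.08j + 0.06k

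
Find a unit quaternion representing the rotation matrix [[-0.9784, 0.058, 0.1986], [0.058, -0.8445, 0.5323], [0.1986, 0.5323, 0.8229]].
0.104i + 0.2788j + 0.9547k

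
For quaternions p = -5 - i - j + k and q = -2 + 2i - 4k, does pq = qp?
No: pq = 16 - 4i + 20k ≠ 16 - 12i + 4j + 16k = qp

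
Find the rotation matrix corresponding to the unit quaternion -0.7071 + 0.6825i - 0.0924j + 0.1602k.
[[0.9316, 0.1004, 0.3493], [-0.3527, 0.0171, 0.9356], [0.088, -0.9948, 0.0513]]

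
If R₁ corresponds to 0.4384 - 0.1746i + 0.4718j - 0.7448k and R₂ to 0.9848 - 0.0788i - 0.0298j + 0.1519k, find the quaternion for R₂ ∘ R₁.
0.5452 - 0.256i + 0.3664j - 0.7093k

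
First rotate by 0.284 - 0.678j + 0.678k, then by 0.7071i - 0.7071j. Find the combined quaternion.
-0.4794 - 0.2786i - 0.6802j - 0.4794k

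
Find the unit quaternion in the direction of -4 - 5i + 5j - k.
-0.4887 - 0.6108i + 0.6108j - 0.1222k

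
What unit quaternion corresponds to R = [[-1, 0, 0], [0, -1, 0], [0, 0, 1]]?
k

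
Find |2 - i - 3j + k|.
√15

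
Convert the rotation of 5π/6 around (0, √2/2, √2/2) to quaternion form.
0.2588 + 0.683j + 0.683k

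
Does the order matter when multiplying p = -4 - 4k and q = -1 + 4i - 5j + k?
Yes: pq = 8 - 36i + 4j ≠ 8 + 4i + 36j = qp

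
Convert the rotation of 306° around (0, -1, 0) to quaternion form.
-0.891 - 0.454j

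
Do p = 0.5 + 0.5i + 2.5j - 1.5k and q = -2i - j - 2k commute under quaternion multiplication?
No: pq = 0.5 - 7.5i + 3.5j + 3.5k ≠ 0.5 + 5.5i - 4.5j - 5.5k = qp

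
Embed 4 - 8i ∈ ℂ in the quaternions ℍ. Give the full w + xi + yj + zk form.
4 - 8i + 0j + 0k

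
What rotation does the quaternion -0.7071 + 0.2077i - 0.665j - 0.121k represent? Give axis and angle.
axis = (0.2937, -0.9404, -0.1711), θ = 3π/2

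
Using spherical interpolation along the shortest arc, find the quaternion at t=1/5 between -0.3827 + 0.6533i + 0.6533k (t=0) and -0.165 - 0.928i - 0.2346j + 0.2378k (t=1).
-0.2932 + 0.8055i + 0.0591j + 0.5116k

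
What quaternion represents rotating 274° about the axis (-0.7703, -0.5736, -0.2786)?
-0.7314 - 0.5253i - 0.3912j - 0.19k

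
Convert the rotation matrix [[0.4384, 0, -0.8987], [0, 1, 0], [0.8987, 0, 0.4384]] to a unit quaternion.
0.8481 - 0.5299j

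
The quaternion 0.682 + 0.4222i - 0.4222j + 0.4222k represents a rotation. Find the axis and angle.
axis = (√3/3, -√3/3, √3/3), θ = 94°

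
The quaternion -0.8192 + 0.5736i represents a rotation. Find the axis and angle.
axis = (1, 0, 0), θ = 290°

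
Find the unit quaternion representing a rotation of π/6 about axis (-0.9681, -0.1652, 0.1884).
0.9659 - 0.2506i - 0.0428j + 0.0488k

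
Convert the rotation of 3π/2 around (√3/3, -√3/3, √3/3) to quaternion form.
-0.7071 + 0.4082i - 0.4082j + 0.4082k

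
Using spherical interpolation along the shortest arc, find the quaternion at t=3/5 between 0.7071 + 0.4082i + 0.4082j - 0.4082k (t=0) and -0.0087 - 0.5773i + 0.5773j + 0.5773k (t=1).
0.3752 + 0.638i - 0.2122j - 0.638k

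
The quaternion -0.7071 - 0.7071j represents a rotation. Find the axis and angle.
axis = (0, -1, 0), θ = 3π/2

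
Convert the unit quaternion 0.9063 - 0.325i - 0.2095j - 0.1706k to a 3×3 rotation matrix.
[[0.854, 0.4454, -0.2688], [-0.1731, 0.7305, 0.6606], [0.4906, -0.5176, 0.701]]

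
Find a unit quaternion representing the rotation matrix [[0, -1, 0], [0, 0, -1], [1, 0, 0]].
0.5 + 0.5i - 0.5j + 0.5k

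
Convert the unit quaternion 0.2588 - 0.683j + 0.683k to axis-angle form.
axis = (0, -√2/2, √2/2), θ = 5π/6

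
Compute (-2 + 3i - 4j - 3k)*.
-2 - 3i + 4j + 3k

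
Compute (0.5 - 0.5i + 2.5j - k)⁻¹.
0.0645 + 0.0645i - 0.3226j + 0.129k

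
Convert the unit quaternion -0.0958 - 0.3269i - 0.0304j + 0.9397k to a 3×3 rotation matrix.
[[-0.7679, 0.1999, -0.6086], [-0.1602, -0.9798, -0.1198], [-0.6202, 0.0055, 0.7844]]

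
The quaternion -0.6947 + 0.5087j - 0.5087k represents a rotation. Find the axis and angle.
axis = (0, √2/2, -√2/2), θ = 268°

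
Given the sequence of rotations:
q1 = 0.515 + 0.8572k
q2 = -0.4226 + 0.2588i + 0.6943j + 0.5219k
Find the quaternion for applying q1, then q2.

q2 · q1 = -0.665 + 0.7284i + 0.1357j - 0.0935k
-0.665 + 0.7284i + 0.1357j - 0.0935k


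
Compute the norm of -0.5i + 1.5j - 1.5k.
2.179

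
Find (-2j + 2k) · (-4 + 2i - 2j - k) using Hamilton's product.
-2 + 6i + 12j - 4k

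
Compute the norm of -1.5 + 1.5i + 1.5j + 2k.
3.279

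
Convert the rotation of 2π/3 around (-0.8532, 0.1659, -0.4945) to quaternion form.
0.5 - 0.7389i + 0.1437j - 0.4282k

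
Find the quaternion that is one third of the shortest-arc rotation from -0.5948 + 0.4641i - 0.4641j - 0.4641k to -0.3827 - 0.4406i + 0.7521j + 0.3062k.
-0.292 + 0.5235i - 0.6481j - 0.4697k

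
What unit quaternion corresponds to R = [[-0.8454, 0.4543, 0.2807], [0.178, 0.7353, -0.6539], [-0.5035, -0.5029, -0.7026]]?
0.2164 + 0.1745i + 0.906j - 0.3192k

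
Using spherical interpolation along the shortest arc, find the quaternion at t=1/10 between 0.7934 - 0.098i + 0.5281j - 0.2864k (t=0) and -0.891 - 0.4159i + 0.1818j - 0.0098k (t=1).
0.8414 - 0.0422i + 0.4692j - 0.2648k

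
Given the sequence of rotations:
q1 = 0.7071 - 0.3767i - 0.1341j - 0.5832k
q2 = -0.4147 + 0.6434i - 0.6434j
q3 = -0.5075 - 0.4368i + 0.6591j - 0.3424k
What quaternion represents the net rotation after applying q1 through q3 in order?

q2 · q1 = -0.1371 + 0.9864i - 0.0241j - 0.0868k
q3 · q2 · q1 = 0.4866 - 0.5062i - 0.4538j - 0.5486k
0.4866 - 0.5062i - 0.4538j - 0.5486k


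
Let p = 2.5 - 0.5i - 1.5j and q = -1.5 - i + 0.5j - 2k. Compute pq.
-3.5 + 1.25i + 2.5j - 6.75k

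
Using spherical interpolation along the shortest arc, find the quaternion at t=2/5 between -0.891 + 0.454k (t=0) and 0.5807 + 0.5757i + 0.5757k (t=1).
-0.9538 - 0.2984i + 0.0343k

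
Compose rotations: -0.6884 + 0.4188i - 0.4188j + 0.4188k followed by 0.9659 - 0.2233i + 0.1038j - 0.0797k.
-0.4946 + 0.5683i - 0.4158j + 0.5094k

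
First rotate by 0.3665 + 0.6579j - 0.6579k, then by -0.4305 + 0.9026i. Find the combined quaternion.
-0.1578 + 0.3308i + 0.3106j + 0.877k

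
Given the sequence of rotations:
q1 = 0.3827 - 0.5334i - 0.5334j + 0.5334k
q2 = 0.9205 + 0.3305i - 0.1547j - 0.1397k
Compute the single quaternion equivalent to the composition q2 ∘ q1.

q2 · q1 = 0.5206 - 0.5215i - 0.652j + 0.1787k
0.5206 - 0.5215i - 0.652j + 0.1787k


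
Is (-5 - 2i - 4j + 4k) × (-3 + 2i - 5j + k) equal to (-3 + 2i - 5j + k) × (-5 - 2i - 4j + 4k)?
No: pq = -5 + 12i + 47j + k ≠ -5 - 20i + 27j - 35k = qp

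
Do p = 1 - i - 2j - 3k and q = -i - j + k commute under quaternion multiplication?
No: pq = -6i + 3j ≠ 4i - 5j + 2k = qp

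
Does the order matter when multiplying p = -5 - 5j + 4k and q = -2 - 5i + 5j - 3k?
Yes: pq = 47 + 20i - 35j - 18k ≠ 47 + 30i + 5j + 32k = qp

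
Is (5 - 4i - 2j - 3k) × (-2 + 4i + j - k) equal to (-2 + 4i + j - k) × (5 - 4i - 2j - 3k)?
No: pq = 5 + 33i - 7j + 5k ≠ 5 + 23i + 25j - 3k = qp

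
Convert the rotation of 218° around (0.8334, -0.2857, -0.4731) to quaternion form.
-0.3256 + 0.788i - 0.2701j - 0.4473k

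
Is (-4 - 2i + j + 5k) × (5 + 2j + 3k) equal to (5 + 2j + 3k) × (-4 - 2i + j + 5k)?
No: pq = -37 - 17i + 3j + 9k ≠ -37 - 3i - 9j + 17k = qp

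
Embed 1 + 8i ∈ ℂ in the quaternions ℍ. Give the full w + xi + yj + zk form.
1 + 8i + 0j + 0k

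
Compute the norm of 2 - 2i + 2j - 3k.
√21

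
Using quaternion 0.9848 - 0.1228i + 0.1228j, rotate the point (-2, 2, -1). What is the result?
(-2.242, 1.758, -0.94)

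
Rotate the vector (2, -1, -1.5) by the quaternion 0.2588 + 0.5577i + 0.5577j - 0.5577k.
(-0.899, 2.277, -1.122)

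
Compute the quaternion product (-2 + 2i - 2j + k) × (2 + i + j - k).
-3 + 3i - 3j + 8k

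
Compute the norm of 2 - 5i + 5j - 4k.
√70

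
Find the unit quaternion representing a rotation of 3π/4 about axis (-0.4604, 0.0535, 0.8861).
0.3827 - 0.4254i + 0.0494j + 0.8186k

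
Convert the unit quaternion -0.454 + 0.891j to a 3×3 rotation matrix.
[[-0.5878, 0, -0.809], [0, 1, 0], [0.809, 0, -0.5878]]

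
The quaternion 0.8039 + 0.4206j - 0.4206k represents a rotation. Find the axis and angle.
axis = (0, √2/2, -√2/2), θ = 73°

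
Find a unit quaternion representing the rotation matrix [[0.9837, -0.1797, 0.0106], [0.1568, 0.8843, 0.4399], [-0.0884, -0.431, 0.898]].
0.9703 - 0.2244i + 0.0255j + 0.0867k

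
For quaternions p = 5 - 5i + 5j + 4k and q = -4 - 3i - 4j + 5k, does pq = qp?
No: pq = -35 + 46i - 27j + 44k ≠ -35 - 36i - 53j - 26k = qp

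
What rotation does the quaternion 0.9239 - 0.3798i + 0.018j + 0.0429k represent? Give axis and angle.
axis = (-0.9926, 0.047, 0.1121), θ = π/4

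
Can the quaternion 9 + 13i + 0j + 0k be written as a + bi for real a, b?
Yes. The quaternion 9 + 13i has j- and k-coefficients y = z = 0, so it lies in the complex subalgebra spanned by 1 and i.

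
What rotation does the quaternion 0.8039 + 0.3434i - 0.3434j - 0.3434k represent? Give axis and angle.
axis = (√3/3, -√3/3, -√3/3), θ = 73°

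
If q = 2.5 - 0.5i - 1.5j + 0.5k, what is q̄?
2.5 + 0.5i + 1.5j - 0.5k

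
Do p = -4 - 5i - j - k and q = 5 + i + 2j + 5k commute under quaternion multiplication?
No: pq = -8 - 32i + 11j - 34k ≠ -8 - 26i - 37j - 16k = qp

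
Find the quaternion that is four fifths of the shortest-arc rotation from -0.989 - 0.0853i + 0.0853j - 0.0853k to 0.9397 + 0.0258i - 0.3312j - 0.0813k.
-0.9569 - 0.0381i + 0.2838j + 0.0481k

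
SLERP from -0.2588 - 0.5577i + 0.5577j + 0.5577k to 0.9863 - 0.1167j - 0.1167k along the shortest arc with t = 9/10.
-0.9641 - 0.0709i + 0.181j + 0.181k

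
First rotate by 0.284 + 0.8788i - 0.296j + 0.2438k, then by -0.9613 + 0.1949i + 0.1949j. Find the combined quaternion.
-0.3866 - 0.7419i + 0.2924j - 0.4633k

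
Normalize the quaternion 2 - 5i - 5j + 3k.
0.252 - 0.6299i - 0.6299j + 0.378k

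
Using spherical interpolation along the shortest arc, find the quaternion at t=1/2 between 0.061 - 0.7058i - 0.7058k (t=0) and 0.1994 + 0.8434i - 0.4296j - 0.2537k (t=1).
-0.0826 - 0.9245i + 0.2564j - 0.2698k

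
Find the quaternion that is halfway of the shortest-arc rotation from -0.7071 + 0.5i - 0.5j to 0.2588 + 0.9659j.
-0.5292 + 0.2739i - 0.8031j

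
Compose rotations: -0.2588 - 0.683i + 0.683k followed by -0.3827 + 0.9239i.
0.7301 + 0.0223i - 0.631j - 0.2614k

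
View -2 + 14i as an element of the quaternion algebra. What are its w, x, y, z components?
-2 + 14i + 0j + 0k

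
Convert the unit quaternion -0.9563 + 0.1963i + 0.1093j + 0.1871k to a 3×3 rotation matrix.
[[0.9061, 0.4008, -0.1356], [-0.3149, 0.8529, 0.4163], [0.2825, -0.3345, 0.899]]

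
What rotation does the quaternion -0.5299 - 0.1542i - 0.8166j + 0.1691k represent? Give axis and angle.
axis = (-0.1818, -0.9629, 0.1994), θ = 244°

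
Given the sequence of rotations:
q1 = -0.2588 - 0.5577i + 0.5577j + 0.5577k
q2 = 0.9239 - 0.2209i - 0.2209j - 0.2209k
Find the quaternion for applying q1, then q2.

q2 · q1 = -0.1159 - 0.4581i + 0.8188j + 0.326k
-0.1159 - 0.4581i + 0.8188j + 0.326k


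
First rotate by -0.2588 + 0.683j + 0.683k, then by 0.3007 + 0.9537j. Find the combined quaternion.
-0.7292 + 0.6514i - 0.0414j + 0.2054k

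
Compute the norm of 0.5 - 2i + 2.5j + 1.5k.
3.571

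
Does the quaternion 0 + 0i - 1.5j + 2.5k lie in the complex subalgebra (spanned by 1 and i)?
No. The quaternion -1.5j + 2.5k has j-coefficient y = -1.5 and k-coefficient z = 2.5, not both zero, so it does not lie in the complex subalgebra spanned by 1 and i.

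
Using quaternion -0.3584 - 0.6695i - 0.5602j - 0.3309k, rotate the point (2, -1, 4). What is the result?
(3.172, 1.653, -2.864)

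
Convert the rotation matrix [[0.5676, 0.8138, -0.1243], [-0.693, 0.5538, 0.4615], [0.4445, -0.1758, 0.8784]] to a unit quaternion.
0.866 - 0.184i - 0.1642j - 0.435k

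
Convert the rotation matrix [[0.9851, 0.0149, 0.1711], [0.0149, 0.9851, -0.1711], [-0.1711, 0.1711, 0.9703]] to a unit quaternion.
0.9925 + 0.0862i + 0.0862j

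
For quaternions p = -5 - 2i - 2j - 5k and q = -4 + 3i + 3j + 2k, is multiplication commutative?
No: pq = 42 + 4i - 18j + 10k ≠ 42 - 18i + 4j + 10k = qp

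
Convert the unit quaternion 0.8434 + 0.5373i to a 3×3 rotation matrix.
[[1, 0, 0], [0, 0.4226, -0.9063], [0, 0.9063, 0.4226]]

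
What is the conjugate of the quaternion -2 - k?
-2 + k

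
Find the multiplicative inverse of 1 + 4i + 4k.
0.0303 - 0.1212i - 0.1212k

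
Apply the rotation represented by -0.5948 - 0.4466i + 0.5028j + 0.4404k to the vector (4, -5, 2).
(-1.931, -5.135, -3.861)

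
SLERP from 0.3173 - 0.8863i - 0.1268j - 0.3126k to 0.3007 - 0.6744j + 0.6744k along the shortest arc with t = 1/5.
0.2082 - 0.8365i + 0.085j - 0.4997k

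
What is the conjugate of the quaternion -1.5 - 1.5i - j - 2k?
-1.5 + 1.5i + j + 2k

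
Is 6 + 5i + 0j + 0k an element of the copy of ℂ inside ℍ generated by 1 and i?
Yes. The quaternion 6 + 5i has j- and k-coefficients y = z = 0, so it lies in the complex subalgebra spanned by 1 and i.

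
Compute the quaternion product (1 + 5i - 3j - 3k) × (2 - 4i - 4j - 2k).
4 + 12j - 40k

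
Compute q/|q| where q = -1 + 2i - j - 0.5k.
-0.4 + 0.8i - 0.4j - 0.2k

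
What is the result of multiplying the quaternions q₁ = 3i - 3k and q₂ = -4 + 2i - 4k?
-18 - 12i + 6j + 12k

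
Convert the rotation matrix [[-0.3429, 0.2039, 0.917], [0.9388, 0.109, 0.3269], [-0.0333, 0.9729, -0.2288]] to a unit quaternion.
0.3665 + 0.4407i + 0.6482j + 0.5013k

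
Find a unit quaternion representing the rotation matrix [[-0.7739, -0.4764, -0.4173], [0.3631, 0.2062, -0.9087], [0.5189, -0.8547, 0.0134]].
-0.3338 - 0.0404i + 0.7012j - 0.6287k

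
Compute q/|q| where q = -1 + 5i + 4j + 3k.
-0.14 + 0.7001i + 0.5601j + 0.4201k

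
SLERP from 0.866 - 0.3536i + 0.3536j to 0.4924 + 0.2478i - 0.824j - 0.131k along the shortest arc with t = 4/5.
0.7228 + 0.1267i - 0.6681j - 0.1231k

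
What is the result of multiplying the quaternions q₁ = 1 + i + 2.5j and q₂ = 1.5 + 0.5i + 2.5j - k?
-5.25 - 0.5i + 7.25j + 0.25k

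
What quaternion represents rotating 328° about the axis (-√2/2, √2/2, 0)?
-0.9613 - 0.1949i + 0.1949j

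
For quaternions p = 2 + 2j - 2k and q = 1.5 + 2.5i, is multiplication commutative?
No: pq = 3 + 5i - 2j - 8k ≠ 3 + 5i + 8j + 2k = qp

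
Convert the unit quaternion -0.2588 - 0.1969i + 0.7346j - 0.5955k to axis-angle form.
axis = (-0.2038, 0.7605, -0.6165), θ = 7π/6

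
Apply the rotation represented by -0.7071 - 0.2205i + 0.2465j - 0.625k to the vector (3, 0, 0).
(0.292, 2.326, 1.873)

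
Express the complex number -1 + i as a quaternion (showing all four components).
-1 + i + 0j + 0k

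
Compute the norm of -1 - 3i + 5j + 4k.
√51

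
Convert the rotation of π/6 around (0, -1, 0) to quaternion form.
0.9659 - 0.2588j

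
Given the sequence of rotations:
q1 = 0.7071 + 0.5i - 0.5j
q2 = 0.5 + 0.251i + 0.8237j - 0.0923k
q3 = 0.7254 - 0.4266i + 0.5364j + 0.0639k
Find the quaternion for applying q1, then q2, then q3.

q2 · q1 = 0.6399 + 0.3813i + 0.2863j - 0.6026k
q3 · q2 · q1 = 0.5118 - 0.3379i + 0.3182j - 0.7229k
0.5118 - 0.3379i + 0.3182j - 0.7229k


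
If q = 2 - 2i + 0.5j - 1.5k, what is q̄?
2 + 2i - 0.5j + 1.5k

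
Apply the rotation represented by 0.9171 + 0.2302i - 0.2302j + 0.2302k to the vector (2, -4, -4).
(4.954, -0.407, -3.361)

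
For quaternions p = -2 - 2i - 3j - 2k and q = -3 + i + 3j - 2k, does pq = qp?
No: pq = 13 + 16i - 3j + 7k ≠ 13 - 8i + 9j + 13k = qp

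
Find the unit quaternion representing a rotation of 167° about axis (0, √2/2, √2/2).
0.1132 + 0.7026j + 0.7026k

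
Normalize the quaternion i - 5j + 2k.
0.1826i - 0.9129j + 0.3651k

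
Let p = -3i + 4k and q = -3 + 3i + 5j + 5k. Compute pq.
-11 - 11i + 27j - 27k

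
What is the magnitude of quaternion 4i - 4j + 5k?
√57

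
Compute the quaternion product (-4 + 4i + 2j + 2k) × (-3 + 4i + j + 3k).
-12 - 24i - 14j - 22k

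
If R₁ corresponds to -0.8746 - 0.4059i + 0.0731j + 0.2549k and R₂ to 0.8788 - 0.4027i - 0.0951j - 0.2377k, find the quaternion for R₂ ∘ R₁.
-0.8645 - 0.0114i + 0.3465j + 0.3639k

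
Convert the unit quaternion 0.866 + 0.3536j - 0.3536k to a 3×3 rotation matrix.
[[0.4999, 0.6124, 0.6124], [-0.6124, 0.7499, -0.2501], [-0.6124, -0.2501, 0.7499]]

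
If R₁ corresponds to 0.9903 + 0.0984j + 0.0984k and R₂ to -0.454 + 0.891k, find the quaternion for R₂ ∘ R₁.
-0.5373 - 0.0877i - 0.0447j + 0.8377k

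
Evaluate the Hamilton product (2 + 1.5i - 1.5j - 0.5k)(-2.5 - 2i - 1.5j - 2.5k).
-5.5 - 4.75i + 5.5j - 9k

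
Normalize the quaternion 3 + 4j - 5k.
0.4243 + 0.5657j - 0.7071k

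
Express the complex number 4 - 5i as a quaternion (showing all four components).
4 - 5i + 0j + 0k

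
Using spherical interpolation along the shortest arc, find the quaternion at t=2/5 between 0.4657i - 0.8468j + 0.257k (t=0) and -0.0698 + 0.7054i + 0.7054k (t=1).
-0.0327 + 0.6453i - 0.5731j + 0.504k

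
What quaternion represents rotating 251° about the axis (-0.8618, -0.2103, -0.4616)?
-0.5807 - 0.7016i - 0.1712j - 0.3758k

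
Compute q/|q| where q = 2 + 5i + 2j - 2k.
0.3288 + 0.822i + 0.3288j - 0.3288k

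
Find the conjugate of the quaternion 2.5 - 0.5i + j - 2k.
2.5 + 0.5i - j + 2k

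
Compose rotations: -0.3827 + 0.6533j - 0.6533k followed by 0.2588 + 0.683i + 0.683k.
0.3472 - 0.7076i + 0.6153j + 0.0157k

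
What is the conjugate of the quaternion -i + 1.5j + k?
i - 1.5j - k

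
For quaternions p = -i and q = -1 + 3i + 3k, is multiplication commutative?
No: pq = 3 + i + 3j ≠ 3 + i - 3j = qp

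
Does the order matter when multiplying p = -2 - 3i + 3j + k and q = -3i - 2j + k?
Yes: pq = -4 + 11i + 4j + 13k ≠ -4 + i + 4j - 17k = qp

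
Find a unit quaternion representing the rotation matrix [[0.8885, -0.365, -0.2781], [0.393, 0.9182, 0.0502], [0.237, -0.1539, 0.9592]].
0.9703 - 0.0526i - 0.1327j + 0.1953k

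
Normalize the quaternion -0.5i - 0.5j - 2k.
-0.2357i - 0.2357j - 0.9428k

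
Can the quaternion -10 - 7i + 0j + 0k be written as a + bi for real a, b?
Yes. The quaternion -10 - 7i has j- and k-coefficients y = z = 0, so it lies in the complex subalgebra spanned by 1 and i.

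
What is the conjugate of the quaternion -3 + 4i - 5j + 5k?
-3 - 4i + 5j - 5k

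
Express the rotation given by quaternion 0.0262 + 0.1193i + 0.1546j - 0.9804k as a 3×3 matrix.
[[-0.9702, 0.0883, -0.2258], [-0.0145, -0.9508, -0.3094], [-0.242, -0.2969, 0.9237]]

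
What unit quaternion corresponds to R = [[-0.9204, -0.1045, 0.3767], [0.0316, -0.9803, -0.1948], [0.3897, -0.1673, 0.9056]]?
0.0349 + 0.1964i - 0.0928j + 0.9755k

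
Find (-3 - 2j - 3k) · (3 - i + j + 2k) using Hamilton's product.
-1 + 2i - 6j - 17k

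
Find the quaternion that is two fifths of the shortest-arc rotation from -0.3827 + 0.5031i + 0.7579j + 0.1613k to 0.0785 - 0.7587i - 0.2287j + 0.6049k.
-0.2977 + 0.7007i + 0.6242j - 0.1755k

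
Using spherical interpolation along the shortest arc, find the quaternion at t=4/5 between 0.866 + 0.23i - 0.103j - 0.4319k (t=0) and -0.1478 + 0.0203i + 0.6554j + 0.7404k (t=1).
0.3336 + 0.0376i - 0.586j - 0.7375k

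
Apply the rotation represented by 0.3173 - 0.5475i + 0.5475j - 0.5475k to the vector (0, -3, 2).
(2.65, 0.093, 2.443)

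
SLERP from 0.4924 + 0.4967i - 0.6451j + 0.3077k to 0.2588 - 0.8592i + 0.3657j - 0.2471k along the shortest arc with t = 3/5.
0.0519 + 0.7897i - 0.5318j + 0.3015k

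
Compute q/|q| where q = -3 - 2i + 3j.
-0.6396 - 0.4264i + 0.6396j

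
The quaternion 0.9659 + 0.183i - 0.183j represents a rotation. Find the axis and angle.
axis = (√2/2, -√2/2, 0), θ = π/6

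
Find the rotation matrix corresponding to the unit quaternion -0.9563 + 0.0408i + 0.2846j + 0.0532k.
[[0.8323, 0.125, -0.54], [-0.0785, 0.991, 0.1083], [0.5487, -0.0478, 0.8347]]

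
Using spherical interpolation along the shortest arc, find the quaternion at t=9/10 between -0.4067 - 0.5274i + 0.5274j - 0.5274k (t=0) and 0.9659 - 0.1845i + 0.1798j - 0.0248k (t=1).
-0.9883 + 0.1039i - 0.0994j - 0.0501k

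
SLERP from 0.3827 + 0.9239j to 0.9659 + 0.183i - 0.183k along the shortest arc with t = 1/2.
0.8148 + 0.1106i + 0.5582j - 0.1106k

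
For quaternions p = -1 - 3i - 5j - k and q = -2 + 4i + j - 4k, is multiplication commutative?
No: pq = 15 + 23i - 7j + 23k ≠ 15 - 19i + 25j - 11k = qp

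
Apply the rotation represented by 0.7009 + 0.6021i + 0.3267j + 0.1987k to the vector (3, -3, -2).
(0.384, 2.856, -3.701)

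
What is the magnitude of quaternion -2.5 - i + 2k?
3.354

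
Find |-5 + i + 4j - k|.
√43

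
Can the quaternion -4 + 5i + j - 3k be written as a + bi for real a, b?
No. The quaternion -4 + 5i + j - 3k has j-coefficient y = 1 and k-coefficient z = -3, not both zero, so it does not lie in the complex subalgebra spanned by 1 and i.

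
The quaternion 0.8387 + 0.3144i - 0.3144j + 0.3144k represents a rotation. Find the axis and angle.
axis = (√3/3, -√3/3, √3/3), θ = 66°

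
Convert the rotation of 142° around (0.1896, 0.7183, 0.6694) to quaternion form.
0.3256 + 0.1793i + 0.6792j + 0.6329k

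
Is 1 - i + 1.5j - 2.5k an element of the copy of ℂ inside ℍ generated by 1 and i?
No. The quaternion 1 - i + 1.5j - 2.5k has j-coefficient y = 1.5 and k-coefficient z = -2.5, not both zero, so it does not lie in the complex subalgebra spanned by 1 and i.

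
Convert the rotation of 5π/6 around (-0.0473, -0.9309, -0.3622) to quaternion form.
0.2588 - 0.0457i - 0.8992j - 0.3499k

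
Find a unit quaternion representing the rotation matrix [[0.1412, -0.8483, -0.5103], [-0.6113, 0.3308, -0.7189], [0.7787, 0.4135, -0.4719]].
0.5 + 0.5662i - 0.6445j + 0.1185k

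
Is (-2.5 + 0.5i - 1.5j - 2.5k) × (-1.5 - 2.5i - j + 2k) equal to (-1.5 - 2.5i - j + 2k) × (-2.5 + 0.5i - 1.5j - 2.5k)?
No: pq = 8.5 + 10j - 5.5k ≠ 8.5 + 11i - 0.5j + 3k = qp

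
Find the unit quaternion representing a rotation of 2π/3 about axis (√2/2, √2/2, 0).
0.5 + 0.6124i + 0.6124j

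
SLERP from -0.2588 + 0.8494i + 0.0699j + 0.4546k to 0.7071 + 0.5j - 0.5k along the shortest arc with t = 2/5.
-0.5308 + 0.5985i - 0.1972j + 0.5667k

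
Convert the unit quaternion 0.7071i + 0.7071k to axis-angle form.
axis = (√2/2, 0, √2/2), θ = π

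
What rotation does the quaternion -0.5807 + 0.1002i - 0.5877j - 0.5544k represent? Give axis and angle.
axis = (0.1231, -0.7219, -0.681), θ = 251°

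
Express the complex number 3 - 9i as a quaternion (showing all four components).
3 - 9i + 0j + 0k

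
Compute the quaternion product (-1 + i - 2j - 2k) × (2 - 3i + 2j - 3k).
-1 + 15i + 3j - 5k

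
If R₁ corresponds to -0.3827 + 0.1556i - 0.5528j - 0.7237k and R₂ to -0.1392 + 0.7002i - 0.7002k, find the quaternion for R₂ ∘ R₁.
-0.5624 - 0.6767i + 0.4747j - 0.0184k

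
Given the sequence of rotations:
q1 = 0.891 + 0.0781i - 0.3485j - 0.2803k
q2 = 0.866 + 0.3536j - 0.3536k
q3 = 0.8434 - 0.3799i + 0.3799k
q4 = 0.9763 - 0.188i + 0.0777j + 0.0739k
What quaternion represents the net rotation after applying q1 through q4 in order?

q2 · q1 = 0.7957 - 0.1547i - 0.0144j - 0.5854k
q3 · q2 · q1 = 0.8347 - 0.4273i - 0.2933j - 0.186k
q4 · q3 · q2 · q1 = 0.7711 - 0.5669i - 0.288j - 0.0316k
0.7711 - 0.5669i - 0.288j - 0.0316k


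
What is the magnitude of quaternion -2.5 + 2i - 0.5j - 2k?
3.808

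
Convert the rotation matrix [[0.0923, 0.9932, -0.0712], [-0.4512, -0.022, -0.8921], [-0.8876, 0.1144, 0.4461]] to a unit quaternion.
0.6157 + 0.4087i + 0.3315j - 0.5865k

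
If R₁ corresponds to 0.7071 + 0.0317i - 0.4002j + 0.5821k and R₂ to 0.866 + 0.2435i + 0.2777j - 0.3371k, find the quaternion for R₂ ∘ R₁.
0.912 + 0.2264i - 0.3026j + 0.1595k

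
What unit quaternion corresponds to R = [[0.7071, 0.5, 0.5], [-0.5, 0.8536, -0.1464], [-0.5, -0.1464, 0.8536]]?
0.9239 + 0.2706j - 0.2706k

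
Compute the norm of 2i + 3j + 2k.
√17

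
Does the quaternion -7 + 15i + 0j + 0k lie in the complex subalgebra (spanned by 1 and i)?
Yes. The quaternion -7 + 15i has j- and k-coefficients y = z = 0, so it lies in the complex subalgebra spanned by 1 and i.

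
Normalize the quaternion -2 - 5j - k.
-0.3651 - 0.9129j - 0.1826k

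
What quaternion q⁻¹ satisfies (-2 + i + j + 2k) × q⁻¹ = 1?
-0.2 - 0.1i - 0.1j - 0.2k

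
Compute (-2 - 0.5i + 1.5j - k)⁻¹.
-0.2667 + 0.0667i - 0.2j + 0.1333k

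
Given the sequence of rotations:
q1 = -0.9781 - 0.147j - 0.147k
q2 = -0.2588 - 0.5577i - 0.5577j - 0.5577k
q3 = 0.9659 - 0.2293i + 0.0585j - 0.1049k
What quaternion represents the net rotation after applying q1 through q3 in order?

q2 · q1 = 0.0892 + 0.5455i + 0.5015j + 0.6655k
q3 · q2 · q1 = 0.2517 + 0.598i + 0.585j + 0.4865k
0.2517 + 0.598i + 0.585j + 0.4865k


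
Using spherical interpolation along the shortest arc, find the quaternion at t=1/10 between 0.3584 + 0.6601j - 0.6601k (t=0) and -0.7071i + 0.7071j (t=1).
0.3358 - 0.0866i + 0.7051j - 0.6185k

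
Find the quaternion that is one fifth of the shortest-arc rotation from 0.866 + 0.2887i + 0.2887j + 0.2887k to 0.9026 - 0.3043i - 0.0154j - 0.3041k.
0.9391 + 0.1737i + 0.2402j + 0.1737k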